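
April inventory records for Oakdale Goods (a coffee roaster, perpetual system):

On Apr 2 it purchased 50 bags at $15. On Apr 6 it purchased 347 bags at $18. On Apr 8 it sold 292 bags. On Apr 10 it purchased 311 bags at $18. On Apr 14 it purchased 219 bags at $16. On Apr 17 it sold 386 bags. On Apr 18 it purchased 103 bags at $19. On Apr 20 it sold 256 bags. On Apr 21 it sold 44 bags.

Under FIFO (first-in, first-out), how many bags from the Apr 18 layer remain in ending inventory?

52

Apr 8, 292 sold [FIFO — oldest first]: 50 @ $15 + 242 @ $18 = $5,106
Apr 17, 386 sold [FIFO — oldest first]: 105 @ $18 + 281 @ $18 = $6,948
Apr 20, 256 sold [FIFO — oldest first]: 30 @ $18 + 219 @ $16 + 7 @ $19 = $4,177
Apr 21, 44 sold [FIFO — oldest first]: 44 @ $19 = $836
Total COGS = $5,106 + $6,948 + $4,177 + $836 = $17,067
Ending inventory: 52 @ $19 = $988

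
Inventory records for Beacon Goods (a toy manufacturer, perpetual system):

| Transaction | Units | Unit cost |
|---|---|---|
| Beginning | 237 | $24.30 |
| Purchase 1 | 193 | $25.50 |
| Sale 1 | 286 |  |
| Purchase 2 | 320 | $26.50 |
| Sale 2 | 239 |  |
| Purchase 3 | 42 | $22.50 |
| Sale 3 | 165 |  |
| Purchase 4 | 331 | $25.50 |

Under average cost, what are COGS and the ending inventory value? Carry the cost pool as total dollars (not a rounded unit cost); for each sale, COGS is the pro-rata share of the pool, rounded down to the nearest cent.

COGS = $17,511.09; ending inventory = $11,035.01

After Beginning: 237 on hand, pool $5,759.10 (≈ $24.3000 each)
After Purchase 1: 430 on hand, pool $10,680.60 (≈ $24.8386 each)
Sale 1, sell 286: 286/430 × $10,680.60 → $7,103.84
After Purchase 2: 464 on hand, pool $12,056.76 (≈ $25.9844 each)
Sale 2, sell 239: 239/464 × $12,056.76 → $6,210.27
After Purchase 3: 267 on hand, pool $6,791.49 (≈ $25.4363 each)
Sale 3, sell 165: 165/267 × $6,791.49 → $4,196.98
After Purchase 4: 433 on hand, pool $11,035.01 (≈ $25.4850 each)
Total COGS = $7,103.84 + $6,210.27 + $4,196.98 = $17,511.09
Ending inventory (cost pool remaining) = $11,035.01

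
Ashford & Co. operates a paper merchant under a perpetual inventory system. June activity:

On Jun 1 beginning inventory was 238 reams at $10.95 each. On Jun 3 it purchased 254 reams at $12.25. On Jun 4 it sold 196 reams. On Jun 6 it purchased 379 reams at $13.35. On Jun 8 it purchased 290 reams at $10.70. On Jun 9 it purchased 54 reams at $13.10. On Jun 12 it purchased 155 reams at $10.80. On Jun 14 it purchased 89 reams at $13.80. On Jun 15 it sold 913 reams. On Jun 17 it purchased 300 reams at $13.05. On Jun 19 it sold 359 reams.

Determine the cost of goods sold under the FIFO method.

Jun 4, 196 sold [FIFO — oldest first]: 196 @ $10.95 = $2,146.20
Jun 15, 913 sold [FIFO — oldest first]: 42 @ $10.95 + 254 @ $12.25 + 379 @ $13.35 + 238 @ $10.70 = $11,177.65
Jun 19, 359 sold [FIFO — oldest first]: 52 @ $10.70 + 54 @ $13.10 + 155 @ $10.80 + 89 @ $13.80 + 9 @ $13.05 = $4,283.45
Total COGS = $2,146.20 + $11,177.65 + $4,283.45 = $17,607.30
Ending inventory: 291 @ $13.05 = $3,797.55

COGS = $17,607.30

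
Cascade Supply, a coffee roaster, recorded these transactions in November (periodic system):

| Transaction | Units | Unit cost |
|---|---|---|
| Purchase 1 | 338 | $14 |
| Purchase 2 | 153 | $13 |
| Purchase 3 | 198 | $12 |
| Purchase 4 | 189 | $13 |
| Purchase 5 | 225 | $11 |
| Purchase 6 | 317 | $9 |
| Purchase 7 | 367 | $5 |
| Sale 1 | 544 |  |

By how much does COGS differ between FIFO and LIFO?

FIFO COGS: 338 @ $14 + 153 @ $13 + 53 @ $12 = $7,357
LIFO COGS: 367 @ $5 + 177 @ $9 = $3,428
Difference = |$7,357 − $3,428| = $3,929

$3,929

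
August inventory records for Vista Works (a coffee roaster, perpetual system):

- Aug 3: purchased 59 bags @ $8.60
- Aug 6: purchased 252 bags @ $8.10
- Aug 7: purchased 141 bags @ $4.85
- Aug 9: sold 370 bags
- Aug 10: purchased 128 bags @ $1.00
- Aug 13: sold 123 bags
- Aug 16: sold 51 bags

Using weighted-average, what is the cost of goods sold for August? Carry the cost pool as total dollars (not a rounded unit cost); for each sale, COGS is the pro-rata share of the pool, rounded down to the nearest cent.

COGS = $3,237.97

After Aug 3: 59 on hand, pool $507.40 (≈ $8.6000 each)
After Aug 6: 311 on hand, pool $2,548.60 (≈ $8.1949 each)
After Aug 7: 452 on hand, pool $3,232.45 (≈ $7.1514 each)
Aug 9, sell 370: 370/452 × $3,232.45 → $2,646.03
After Aug 10: 210 on hand, pool $714.42 (≈ $3.4020 each)
Aug 13, sell 123: 123/210 × $714.42 → $418.44
Aug 16, sell 51: 51/87 × $295.98 → $173.50
Total COGS = $2,646.03 + $418.44 + $173.50 = $3,237.97
Ending inventory (cost pool remaining) = $122.48
Check: goods available $3,360.45 = COGS $3,237.97 + ending $122.48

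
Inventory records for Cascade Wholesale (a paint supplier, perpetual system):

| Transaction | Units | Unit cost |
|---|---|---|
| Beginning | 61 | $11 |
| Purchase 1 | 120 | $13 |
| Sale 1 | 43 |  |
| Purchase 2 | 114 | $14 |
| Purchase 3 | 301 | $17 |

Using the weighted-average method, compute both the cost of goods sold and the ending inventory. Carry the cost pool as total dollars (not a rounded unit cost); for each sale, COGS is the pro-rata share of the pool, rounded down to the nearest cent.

COGS = $530.01; ending inventory = $8,413.99

After Beginning: 61 on hand, pool $671.00 (≈ $11.0000 each)
After Purchase 1: 181 on hand, pool $2,231.00 (≈ $12.3260 each)
Sale 1, sell 43: 43/181 × $2,231.00 → $530.01
After Purchase 2: 252 on hand, pool $3,296.99 (≈ $13.0833 each)
After Purchase 3: 553 on hand, pool $8,413.99 (≈ $15.2152 each)
Ending inventory (cost pool remaining) = $8,413.99
Check: goods available $8,944.00 = COGS $530.01 + ending $8,413.99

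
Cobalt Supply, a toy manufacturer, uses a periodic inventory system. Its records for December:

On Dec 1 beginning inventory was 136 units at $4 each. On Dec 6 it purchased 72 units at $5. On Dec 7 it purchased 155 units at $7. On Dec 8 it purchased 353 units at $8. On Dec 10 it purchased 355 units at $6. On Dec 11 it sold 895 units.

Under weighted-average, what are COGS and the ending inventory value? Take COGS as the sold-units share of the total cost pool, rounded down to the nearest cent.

Dec 11, sell 895: 895/1071 × $6,943.00 → $5,802.04
Ending inventory (cost pool remaining) = $1,140.96
Check: goods available $6,943.00 = COGS $5,802.04 + ending $1,140.96

COGS = $5,802.04; ending inventory = $1,140.96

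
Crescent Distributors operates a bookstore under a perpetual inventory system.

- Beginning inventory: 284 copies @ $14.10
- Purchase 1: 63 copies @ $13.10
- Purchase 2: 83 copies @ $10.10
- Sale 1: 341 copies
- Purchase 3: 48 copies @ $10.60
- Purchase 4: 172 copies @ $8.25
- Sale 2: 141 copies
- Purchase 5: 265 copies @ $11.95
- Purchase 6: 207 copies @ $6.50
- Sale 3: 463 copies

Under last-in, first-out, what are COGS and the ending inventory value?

COGS = $9,981.05; ending inventory = $2,127.00

Sale 1 (341) [LIFO — newest first]: 83 @ $10.10 + 63 @ $13.10 + 195 @ $14.10 = $4,413.10
Sale 2 (141) [LIFO — newest first]: 141 @ $8.25 = $1,163.25
Sale 3 (463) [LIFO — newest first]: 207 @ $6.50 + 256 @ $11.95 = $4,404.70
Total COGS = $4,413.10 + $1,163.25 + $4,404.70 = $9,981.05
Ending inventory: 89 @ $14.10 + 48 @ $10.60 + 31 @ $8.25 + 9 @ $11.95 = $2,127.00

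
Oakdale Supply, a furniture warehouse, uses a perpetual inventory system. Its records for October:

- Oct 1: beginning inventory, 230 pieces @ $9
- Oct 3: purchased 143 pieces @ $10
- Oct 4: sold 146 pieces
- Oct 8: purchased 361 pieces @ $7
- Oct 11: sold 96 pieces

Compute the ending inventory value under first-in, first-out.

Ending inventory = $3,837

Oct 4, 146 sold [FIFO — oldest first]: 146 @ $9 = $1,314
Oct 11, 96 sold [FIFO — oldest first]: 84 @ $9 + 12 @ $10 = $876
Total COGS = $1,314 + $876 = $2,190
Ending inventory: 131 @ $10 + 361 @ $7 = $3,837
Check: goods available $6,027 = COGS $2,190 + ending $3,837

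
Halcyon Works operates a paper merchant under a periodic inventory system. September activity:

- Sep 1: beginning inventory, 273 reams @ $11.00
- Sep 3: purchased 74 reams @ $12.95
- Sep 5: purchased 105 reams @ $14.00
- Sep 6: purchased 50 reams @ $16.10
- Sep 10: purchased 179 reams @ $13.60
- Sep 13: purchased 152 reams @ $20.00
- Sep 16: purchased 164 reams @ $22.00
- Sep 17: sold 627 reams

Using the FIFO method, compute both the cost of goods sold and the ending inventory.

COGS = $7,936.30; ending inventory = $7,382.40

Sep 17, 627 sold [FIFO — oldest first]: 273 @ $11.00 + 74 @ $12.95 + 105 @ $14.00 + 50 @ $16.10 + 125 @ $13.60 = $7,936.30
Ending inventory: 54 @ $13.60 + 152 @ $20.00 + 164 @ $22.00 = $7,382.40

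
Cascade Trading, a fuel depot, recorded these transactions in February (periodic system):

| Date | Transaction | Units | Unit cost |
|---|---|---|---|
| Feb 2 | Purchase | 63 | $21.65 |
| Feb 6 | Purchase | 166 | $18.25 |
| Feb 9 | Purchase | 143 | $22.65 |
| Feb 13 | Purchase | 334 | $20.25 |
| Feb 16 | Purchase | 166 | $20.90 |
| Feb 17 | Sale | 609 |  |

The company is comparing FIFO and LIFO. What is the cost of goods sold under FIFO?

COGS = $12,431.65

FIFO COGS: 63 @ $21.65 + 166 @ $18.25 + 143 @ $22.65 + 237 @ $20.25 = $12,431.65
LIFO COGS: 166 @ $20.90 + 334 @ $20.25 + 109 @ $22.65 = $12,701.75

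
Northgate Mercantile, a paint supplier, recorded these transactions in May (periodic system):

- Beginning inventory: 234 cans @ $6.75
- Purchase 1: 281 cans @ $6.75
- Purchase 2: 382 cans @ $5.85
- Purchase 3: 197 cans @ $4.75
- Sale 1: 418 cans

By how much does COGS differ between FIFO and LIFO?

$592.90

FIFO COGS: 234 @ $6.75 + 184 @ $6.75 = $2,821.50
LIFO COGS: 197 @ $4.75 + 221 @ $5.85 = $2,228.60
Difference = |$2,821.50 − $2,228.60| = $592.90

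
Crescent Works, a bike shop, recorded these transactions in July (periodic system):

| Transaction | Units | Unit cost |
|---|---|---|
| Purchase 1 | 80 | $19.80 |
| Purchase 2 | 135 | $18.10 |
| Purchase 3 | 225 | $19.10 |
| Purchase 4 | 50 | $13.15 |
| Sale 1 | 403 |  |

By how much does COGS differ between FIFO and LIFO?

FIFO COGS: 80 @ $19.80 + 135 @ $18.10 + 188 @ $19.10 = $7,618.30
LIFO COGS: 50 @ $13.15 + 225 @ $19.10 + 128 @ $18.10 = $7,271.80
Difference = |$7,618.30 − $7,271.80| = $346.50

$346.50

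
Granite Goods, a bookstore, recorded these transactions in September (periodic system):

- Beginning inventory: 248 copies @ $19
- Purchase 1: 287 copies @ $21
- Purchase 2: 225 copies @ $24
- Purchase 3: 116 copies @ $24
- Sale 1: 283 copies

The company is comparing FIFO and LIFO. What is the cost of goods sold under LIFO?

COGS = $6,792

FIFO COGS: 248 @ $19 + 35 @ $21 = $5,447
LIFO COGS: 116 @ $24 + 167 @ $24 = $6,792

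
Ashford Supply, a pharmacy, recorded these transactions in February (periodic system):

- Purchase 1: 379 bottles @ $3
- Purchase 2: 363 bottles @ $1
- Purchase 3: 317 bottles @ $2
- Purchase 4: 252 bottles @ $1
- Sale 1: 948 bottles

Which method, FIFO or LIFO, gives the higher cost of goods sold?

FIFO

FIFO COGS: 379 @ $3 + 363 @ $1 + 206 @ $2 = $1,912
LIFO COGS: 252 @ $1 + 317 @ $2 + 363 @ $1 + 16 @ $3 = $1,297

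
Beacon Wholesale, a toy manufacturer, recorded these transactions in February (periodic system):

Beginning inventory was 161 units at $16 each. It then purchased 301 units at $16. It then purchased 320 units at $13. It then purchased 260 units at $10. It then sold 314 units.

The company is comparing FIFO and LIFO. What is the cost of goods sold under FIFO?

FIFO COGS: 161 @ $16 + 153 @ $16 = $5,024
LIFO COGS: 260 @ $10 + 54 @ $13 = $3,302

COGS = $5,024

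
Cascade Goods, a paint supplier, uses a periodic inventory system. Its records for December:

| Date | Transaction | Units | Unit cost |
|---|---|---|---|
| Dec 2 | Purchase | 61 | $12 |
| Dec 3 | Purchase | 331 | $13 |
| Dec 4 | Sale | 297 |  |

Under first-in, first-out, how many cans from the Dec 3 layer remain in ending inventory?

Dec 4, 297 sold [FIFO — oldest first]: 61 @ $12 + 236 @ $13 = $3,800
Ending inventory: 95 @ $13 = $1,235
Check: goods available $5,035 = COGS $3,800 + ending $1,235

95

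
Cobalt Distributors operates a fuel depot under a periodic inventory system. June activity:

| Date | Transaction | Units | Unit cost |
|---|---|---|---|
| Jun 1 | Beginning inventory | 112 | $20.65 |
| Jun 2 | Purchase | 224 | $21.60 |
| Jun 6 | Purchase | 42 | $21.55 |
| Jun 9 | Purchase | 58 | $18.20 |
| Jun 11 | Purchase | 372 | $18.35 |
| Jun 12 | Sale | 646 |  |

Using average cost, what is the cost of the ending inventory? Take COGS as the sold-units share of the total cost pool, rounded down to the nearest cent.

Jun 12, sell 646: 646/808 × $15,938.10 → $12,742.58
Ending inventory (cost pool remaining) = $3,195.52

Ending inventory = $3,195.52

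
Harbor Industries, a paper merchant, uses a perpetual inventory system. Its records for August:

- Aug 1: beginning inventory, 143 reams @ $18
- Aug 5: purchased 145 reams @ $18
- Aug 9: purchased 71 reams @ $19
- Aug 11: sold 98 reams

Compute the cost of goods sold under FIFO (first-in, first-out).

COGS = $1,764

Aug 11, 98 sold [FIFO — oldest first]: 98 @ $18 = $1,764
Ending inventory: 45 @ $18 + 145 @ $18 + 71 @ $19 = $4,769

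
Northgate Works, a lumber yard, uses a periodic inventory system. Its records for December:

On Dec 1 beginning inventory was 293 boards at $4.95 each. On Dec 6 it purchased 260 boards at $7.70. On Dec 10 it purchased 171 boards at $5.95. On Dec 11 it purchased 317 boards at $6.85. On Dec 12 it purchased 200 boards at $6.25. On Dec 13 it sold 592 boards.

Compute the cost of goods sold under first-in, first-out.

COGS = $3,684.40

Dec 13, 592 sold [FIFO — oldest first]: 293 @ $4.95 + 260 @ $7.70 + 39 @ $5.95 = $3,684.40
Ending inventory: 132 @ $5.95 + 317 @ $6.85 + 200 @ $6.25 = $4,206.85
Check: goods available $7,891.25 = COGS $3,684.40 + ending $4,206.85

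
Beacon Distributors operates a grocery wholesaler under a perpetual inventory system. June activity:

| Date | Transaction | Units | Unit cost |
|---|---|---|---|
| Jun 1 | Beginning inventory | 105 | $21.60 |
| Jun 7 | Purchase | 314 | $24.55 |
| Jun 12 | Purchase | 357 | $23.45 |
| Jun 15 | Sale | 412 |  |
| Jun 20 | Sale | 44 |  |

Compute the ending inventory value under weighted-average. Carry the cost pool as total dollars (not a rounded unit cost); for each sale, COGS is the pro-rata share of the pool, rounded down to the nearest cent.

Ending inventory = $7,566.34

After Jun 1: 105 on hand, pool $2,268.00 (≈ $21.6000 each)
After Jun 7: 419 on hand, pool $9,976.70 (≈ $23.8107 each)
After Jun 12: 776 on hand, pool $18,348.35 (≈ $23.6448 each)
Jun 15, sell 412: 412/776 × $18,348.35 → $9,741.64
Jun 20, sell 44: 44/364 × $8,606.71 → $1,040.37
Total COGS = $9,741.64 + $1,040.37 = $10,782.01
Ending inventory (cost pool remaining) = $7,566.34
Check: goods available $18,348.35 = COGS $10,782.01 + ending $7,566.34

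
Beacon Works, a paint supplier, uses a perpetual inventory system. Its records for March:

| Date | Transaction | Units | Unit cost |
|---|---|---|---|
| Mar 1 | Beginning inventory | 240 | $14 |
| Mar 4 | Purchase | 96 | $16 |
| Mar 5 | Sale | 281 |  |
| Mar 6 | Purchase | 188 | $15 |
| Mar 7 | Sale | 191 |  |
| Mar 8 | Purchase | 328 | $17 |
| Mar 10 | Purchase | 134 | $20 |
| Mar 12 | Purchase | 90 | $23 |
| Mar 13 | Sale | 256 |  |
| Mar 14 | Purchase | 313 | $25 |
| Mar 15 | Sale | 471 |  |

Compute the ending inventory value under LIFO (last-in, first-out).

Mar 5, 281 sold [LIFO — newest first]: 96 @ $16 + 185 @ $14 = $4,126
Mar 7, 191 sold [LIFO — newest first]: 188 @ $15 + 3 @ $14 = $2,862
Mar 13, 256 sold [LIFO — newest first]: 90 @ $23 + 134 @ $20 + 32 @ $17 = $5,294
Mar 15, 471 sold [LIFO — newest first]: 313 @ $25 + 158 @ $17 = $10,511
Total COGS = $4,126 + $2,862 + $5,294 + $10,511 = $22,793
Ending inventory: 52 @ $14 + 138 @ $17 = $3,074

Ending inventory = $3,074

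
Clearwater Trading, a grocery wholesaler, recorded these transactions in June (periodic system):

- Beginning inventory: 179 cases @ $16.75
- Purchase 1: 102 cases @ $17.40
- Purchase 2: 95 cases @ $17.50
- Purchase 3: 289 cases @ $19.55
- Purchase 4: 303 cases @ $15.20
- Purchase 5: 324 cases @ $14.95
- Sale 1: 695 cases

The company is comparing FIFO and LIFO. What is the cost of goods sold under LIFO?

COGS = $10,778.80

FIFO COGS: 179 @ $16.75 + 102 @ $17.40 + 95 @ $17.50 + 289 @ $19.55 + 30 @ $15.20 = $12,541.50
LIFO COGS: 324 @ $14.95 + 303 @ $15.20 + 68 @ $19.55 = $10,778.80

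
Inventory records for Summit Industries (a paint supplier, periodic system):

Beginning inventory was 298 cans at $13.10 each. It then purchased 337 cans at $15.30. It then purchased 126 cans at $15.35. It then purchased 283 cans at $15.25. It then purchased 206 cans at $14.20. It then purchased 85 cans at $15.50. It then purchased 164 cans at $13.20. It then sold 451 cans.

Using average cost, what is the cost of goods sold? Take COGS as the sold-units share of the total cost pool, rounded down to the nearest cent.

COGS = $6,534.00

Sale 1, sell 451: 451/1499 × $21,717.25 → $6,534.00
Ending inventory (cost pool remaining) = $15,183.25
Check: goods available $21,717.25 = COGS $6,534.00 + ending $15,183.25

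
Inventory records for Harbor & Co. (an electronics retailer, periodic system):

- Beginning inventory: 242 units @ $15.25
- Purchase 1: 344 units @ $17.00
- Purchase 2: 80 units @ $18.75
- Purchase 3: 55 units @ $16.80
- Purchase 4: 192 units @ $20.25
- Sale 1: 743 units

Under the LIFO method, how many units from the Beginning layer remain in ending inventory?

Sale 1 (743) [LIFO — newest first]: 192 @ $20.25 + 55 @ $16.80 + 80 @ $18.75 + 344 @ $17.00 + 72 @ $15.25 = $13,258.00
Ending inventory: 170 @ $15.25 = $2,592.50
Check: goods available $15,850.50 = COGS $13,258.00 + ending $2,592.50

170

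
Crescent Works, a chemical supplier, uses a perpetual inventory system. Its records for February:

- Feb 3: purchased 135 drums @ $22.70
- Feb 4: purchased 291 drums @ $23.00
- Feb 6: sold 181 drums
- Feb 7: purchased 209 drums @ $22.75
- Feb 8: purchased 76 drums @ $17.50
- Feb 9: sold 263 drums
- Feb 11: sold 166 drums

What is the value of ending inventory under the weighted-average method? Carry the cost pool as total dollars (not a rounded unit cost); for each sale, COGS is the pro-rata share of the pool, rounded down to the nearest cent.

After Feb 3: 135 on hand, pool $3,064.50 (≈ $22.7000 each)
After Feb 4: 426 on hand, pool $9,757.50 (≈ $22.9049 each)
Feb 6, sell 181: 181/426 × $9,757.50 → $4,145.79
After Feb 7: 454 on hand, pool $10,366.46 (≈ $22.8336 each)
After Feb 8: 530 on hand, pool $11,696.46 (≈ $22.0688 each)
Feb 9, sell 263: 263/530 × $11,696.46 → $5,804.09
Feb 11, sell 166: 166/267 × $5,892.37 → $3,663.42
Total COGS = $4,145.79 + $5,804.09 + $3,663.42 = $13,613.30
Ending inventory (cost pool remaining) = $2,228.95

Ending inventory = $2,228.95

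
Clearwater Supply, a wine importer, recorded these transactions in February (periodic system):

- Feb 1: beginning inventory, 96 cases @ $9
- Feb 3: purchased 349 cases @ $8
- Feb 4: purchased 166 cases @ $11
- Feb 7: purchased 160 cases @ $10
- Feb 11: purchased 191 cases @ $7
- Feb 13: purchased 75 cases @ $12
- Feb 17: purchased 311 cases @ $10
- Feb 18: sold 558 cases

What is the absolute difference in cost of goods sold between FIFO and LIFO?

FIFO COGS: 96 @ $9 + 349 @ $8 + 113 @ $11 = $4,899
LIFO COGS: 311 @ $10 + 75 @ $12 + 172 @ $7 = $5,214
Difference = |$4,899 − $5,214| = $315

$315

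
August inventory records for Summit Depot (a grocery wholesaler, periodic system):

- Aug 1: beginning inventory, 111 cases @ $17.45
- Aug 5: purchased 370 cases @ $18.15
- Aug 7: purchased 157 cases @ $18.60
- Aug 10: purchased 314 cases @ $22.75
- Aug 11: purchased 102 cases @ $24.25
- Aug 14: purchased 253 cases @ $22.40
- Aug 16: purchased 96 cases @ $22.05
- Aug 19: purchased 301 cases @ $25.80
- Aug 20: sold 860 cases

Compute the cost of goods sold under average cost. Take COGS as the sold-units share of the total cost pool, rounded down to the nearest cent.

Aug 20, sell 860: 860/1704 × $36,739.45 → $18,542.21
Ending inventory (cost pool remaining) = $18,197.24

COGS = $18,542.21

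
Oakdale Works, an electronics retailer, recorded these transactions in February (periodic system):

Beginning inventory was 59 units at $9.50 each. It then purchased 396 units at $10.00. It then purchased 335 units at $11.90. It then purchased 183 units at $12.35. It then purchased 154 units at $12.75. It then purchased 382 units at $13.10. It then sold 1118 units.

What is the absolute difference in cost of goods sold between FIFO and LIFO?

$1,238.45

FIFO COGS: 59 @ $9.50 + 396 @ $10.00 + 335 @ $11.90 + 183 @ $12.35 + 145 @ $12.75 = $12,615.80
LIFO COGS: 382 @ $13.10 + 154 @ $12.75 + 183 @ $12.35 + 335 @ $11.90 + 64 @ $10.00 = $13,854.25
Difference = |$12,615.80 − $13,854.25| = $1,238.45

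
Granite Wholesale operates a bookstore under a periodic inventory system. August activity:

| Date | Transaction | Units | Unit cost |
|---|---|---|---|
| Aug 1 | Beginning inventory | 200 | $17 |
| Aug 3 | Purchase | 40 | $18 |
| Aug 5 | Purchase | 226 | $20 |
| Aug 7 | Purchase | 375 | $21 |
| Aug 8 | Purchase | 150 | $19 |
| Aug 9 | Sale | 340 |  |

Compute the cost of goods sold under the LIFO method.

COGS = $6,840

Aug 9, 340 sold [LIFO — newest first]: 150 @ $19 + 190 @ $21 = $6,840
Ending inventory: 200 @ $17 + 40 @ $18 + 226 @ $20 + 185 @ $21 = $12,525
Check: goods available $19,365 = COGS $6,840 + ending $12,525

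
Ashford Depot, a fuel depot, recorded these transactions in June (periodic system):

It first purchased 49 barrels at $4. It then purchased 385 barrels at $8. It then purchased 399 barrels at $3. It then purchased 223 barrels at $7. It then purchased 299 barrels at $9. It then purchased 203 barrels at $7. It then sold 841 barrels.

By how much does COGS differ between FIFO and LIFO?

$1,492

FIFO COGS: 49 @ $4 + 385 @ $8 + 399 @ $3 + 8 @ $7 = $4,529
LIFO COGS: 203 @ $7 + 299 @ $9 + 223 @ $7 + 116 @ $3 = $6,021
Difference = |$4,529 − $6,021| = $1,492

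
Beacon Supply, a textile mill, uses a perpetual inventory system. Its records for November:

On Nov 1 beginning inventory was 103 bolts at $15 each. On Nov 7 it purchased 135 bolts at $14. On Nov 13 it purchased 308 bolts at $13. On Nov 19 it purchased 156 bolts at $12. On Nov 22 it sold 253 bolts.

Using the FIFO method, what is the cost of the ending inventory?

Ending inventory = $5,681

Nov 22, 253 sold [FIFO — oldest first]: 103 @ $15 + 135 @ $14 + 15 @ $13 = $3,630
Ending inventory: 293 @ $13 + 156 @ $12 = $5,681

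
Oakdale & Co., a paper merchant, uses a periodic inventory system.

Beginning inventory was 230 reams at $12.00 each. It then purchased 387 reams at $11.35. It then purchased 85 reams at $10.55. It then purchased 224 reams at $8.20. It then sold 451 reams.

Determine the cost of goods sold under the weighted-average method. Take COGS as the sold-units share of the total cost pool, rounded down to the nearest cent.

Sale 1, sell 451: 451/926 × $9,886.00 → $4,814.88
Ending inventory (cost pool remaining) = $5,071.12

COGS = $4,814.88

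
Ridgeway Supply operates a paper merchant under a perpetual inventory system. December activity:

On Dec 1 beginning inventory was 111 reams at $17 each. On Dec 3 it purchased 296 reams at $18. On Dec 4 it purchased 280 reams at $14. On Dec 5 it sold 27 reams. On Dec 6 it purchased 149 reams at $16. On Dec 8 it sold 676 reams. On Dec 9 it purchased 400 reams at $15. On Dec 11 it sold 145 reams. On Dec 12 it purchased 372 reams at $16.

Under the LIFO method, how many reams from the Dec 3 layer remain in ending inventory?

Dec 5, 27 sold [LIFO — newest first]: 27 @ $14 = $378
Dec 8, 676 sold [LIFO — newest first]: 149 @ $16 + 253 @ $14 + 274 @ $18 = $10,858
Dec 11, 145 sold [LIFO — newest first]: 145 @ $15 = $2,175
Total COGS = $378 + $10,858 + $2,175 = $13,411
Ending inventory: 111 @ $17 + 22 @ $18 + 255 @ $15 + 372 @ $16 = $12,060
Check: goods available $25,471 = COGS $13,411 + ending $12,060

22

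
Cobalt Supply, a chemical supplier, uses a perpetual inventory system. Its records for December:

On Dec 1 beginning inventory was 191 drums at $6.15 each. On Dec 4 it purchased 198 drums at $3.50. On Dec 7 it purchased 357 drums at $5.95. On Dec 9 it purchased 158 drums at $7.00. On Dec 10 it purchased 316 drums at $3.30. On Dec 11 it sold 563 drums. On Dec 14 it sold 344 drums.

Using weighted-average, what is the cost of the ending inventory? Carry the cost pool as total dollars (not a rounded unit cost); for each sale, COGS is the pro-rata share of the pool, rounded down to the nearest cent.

After Dec 1: 191 on hand, pool $1,174.65 (≈ $6.1500 each)
After Dec 4: 389 on hand, pool $1,867.65 (≈ $4.8012 each)
After Dec 7: 746 on hand, pool $3,991.80 (≈ $5.3509 each)
After Dec 9: 904 on hand, pool $5,097.80 (≈ $5.6392 each)
After Dec 10: 1220 on hand, pool $6,140.60 (≈ $5.0333 each)
Dec 11, sell 563: 563/1220 × $6,140.60 → $2,833.73
Dec 14, sell 344: 344/657 × $3,306.87 → $1,731.45
Total COGS = $2,833.73 + $1,731.45 = $4,565.18
Ending inventory (cost pool remaining) = $1,575.42

Ending inventory = $1,575.42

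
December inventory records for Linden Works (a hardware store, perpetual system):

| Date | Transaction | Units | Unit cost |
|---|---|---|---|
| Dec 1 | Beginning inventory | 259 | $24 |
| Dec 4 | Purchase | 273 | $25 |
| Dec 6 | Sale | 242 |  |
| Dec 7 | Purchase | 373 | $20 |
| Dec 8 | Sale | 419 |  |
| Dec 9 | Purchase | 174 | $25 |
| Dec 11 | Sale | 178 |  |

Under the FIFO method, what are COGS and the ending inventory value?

COGS = $19,181; ending inventory = $5,670

Dec 6, 242 sold [FIFO — oldest first]: 242 @ $24 = $5,808
Dec 8, 419 sold [FIFO — oldest first]: 17 @ $24 + 273 @ $25 + 129 @ $20 = $9,813
Dec 11, 178 sold [FIFO — oldest first]: 178 @ $20 = $3,560
Total COGS = $5,808 + $9,813 + $3,560 = $19,181
Ending inventory: 66 @ $20 + 174 @ $25 = $5,670
Check: goods available $24,851 = COGS $19,181 + ending $5,670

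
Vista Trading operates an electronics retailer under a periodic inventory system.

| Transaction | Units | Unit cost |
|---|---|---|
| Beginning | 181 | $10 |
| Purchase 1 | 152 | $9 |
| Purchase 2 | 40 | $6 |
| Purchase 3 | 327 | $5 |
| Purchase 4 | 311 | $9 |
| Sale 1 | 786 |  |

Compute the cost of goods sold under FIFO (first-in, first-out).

Sale 1 (786) [FIFO — oldest first]: 181 @ $10 + 152 @ $9 + 40 @ $6 + 327 @ $5 + 86 @ $9 = $5,827
Ending inventory: 225 @ $9 = $2,025

COGS = $5,827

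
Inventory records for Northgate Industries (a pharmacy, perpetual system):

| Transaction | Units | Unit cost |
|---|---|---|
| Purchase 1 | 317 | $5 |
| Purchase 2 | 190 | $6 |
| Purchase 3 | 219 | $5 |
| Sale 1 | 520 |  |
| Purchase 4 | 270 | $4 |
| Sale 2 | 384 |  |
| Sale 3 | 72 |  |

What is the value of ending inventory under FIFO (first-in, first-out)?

Ending inventory = $80

Sale 1 (520) [FIFO — oldest first]: 317 @ $5 + 190 @ $6 + 13 @ $5 = $2,790
Sale 2 (384) [FIFO — oldest first]: 206 @ $5 + 178 @ $4 = $1,742
Sale 3 (72) [FIFO — oldest first]: 72 @ $4 = $288
Total COGS = $2,790 + $1,742 + $288 = $4,820
Ending inventory: 20 @ $4 = $80
Check: goods available $4,900 = COGS $4,820 + ending $80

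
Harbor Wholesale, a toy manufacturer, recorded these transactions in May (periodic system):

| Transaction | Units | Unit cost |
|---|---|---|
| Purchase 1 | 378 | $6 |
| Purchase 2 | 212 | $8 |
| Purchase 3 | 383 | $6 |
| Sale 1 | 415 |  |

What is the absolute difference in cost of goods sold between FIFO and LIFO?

FIFO COGS: 378 @ $6 + 37 @ $8 = $2,564
LIFO COGS: 383 @ $6 + 32 @ $8 = $2,554
Difference = |$2,564 − $2,554| = $10

$10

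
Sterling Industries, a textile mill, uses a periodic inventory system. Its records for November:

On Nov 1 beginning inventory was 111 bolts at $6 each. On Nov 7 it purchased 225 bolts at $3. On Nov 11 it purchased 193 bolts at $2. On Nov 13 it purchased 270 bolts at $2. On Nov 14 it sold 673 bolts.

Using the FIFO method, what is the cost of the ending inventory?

Nov 14, 673 sold [FIFO — oldest first]: 111 @ $6 + 225 @ $3 + 193 @ $2 + 144 @ $2 = $2,015
Ending inventory: 126 @ $2 = $252
Check: goods available $2,267 = COGS $2,015 + ending $252

Ending inventory = $252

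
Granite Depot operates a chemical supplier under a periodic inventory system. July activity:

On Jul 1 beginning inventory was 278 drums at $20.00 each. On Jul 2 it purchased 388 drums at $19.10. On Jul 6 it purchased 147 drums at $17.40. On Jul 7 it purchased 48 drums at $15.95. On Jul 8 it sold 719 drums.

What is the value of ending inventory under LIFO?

Ending inventory = $2,840.00

Jul 8, 719 sold [LIFO — newest first]: 48 @ $15.95 + 147 @ $17.40 + 388 @ $19.10 + 136 @ $20.00 = $13,454.20
Ending inventory: 142 @ $20.00 = $2,840.00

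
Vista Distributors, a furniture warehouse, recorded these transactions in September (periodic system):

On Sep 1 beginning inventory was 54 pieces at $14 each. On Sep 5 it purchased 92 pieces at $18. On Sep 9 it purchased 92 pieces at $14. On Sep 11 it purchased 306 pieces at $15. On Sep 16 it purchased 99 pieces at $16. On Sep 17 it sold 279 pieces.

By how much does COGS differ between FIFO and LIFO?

$31

FIFO COGS: 54 @ $14 + 92 @ $18 + 92 @ $14 + 41 @ $15 = $4,315
LIFO COGS: 99 @ $16 + 180 @ $15 = $4,284
Difference = |$4,315 − $4,284| = $31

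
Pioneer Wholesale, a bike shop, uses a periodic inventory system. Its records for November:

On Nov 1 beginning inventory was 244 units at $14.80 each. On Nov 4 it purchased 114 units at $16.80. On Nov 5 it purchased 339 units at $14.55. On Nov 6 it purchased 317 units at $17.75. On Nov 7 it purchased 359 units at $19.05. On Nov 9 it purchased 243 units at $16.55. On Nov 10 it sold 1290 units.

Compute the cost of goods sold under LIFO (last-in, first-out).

Nov 10, 1290 sold [LIFO — newest first]: 243 @ $16.55 + 359 @ $19.05 + 317 @ $17.75 + 339 @ $14.55 + 32 @ $16.80 = $21,957.40
Ending inventory: 244 @ $14.80 + 82 @ $16.80 = $4,988.80
Check: goods available $26,946.20 = COGS $21,957.40 + ending $4,988.80

COGS = $21,957.40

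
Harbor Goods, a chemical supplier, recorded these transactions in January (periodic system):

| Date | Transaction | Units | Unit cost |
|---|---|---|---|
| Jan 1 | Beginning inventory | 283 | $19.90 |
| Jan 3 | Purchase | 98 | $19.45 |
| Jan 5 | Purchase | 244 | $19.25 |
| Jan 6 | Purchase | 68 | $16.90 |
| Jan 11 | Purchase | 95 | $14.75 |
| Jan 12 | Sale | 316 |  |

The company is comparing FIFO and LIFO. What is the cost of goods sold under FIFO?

FIFO COGS: 283 @ $19.90 + 33 @ $19.45 = $6,273.55
LIFO COGS: 95 @ $14.75 + 68 @ $16.90 + 153 @ $19.25 = $5,495.70

COGS = $6,273.55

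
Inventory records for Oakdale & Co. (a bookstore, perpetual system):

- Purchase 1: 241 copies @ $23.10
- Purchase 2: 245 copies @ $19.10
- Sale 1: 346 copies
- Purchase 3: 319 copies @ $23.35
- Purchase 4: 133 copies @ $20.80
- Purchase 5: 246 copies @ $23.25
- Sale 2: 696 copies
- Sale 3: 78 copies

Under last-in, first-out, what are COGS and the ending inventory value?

COGS = $24,702.75; ending inventory = $1,478.40

Sale 1 (346) [LIFO — newest first]: 245 @ $19.10 + 101 @ $23.10 = $7,012.60
Sale 2 (696) [LIFO — newest first]: 246 @ $23.25 + 133 @ $20.80 + 317 @ $23.35 = $15,887.85
Sale 3 (78) [LIFO — newest first]: 2 @ $23.35 + 76 @ $23.10 = $1,802.30
Total COGS = $7,012.60 + $15,887.85 + $1,802.30 = $24,702.75
Ending inventory: 64 @ $23.10 = $1,478.40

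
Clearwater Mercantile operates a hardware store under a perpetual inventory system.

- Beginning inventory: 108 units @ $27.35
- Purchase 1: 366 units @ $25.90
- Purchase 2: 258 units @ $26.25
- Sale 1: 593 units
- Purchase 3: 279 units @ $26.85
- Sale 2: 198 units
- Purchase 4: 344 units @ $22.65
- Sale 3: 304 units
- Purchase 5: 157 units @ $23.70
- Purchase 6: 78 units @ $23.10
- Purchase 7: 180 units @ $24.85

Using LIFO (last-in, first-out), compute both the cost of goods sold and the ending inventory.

COGS = $27,650.90; ending inventory = $16,833.25

Sale 1 (593) [LIFO — newest first]: 258 @ $26.25 + 335 @ $25.90 = $15,449.00
Sale 2 (198) [LIFO — newest first]: 198 @ $26.85 = $5,316.30
Sale 3 (304) [LIFO — newest first]: 304 @ $22.65 = $6,885.60
Total COGS = $15,449.00 + $5,316.30 + $6,885.60 = $27,650.90
Ending inventory: 108 @ $27.35 + 31 @ $25.90 + 81 @ $26.85 + 40 @ $22.65 + 157 @ $23.70 + 78 @ $23.10 + 180 @ $24.85 = $16,833.25
Check: goods available $44,484.15 = COGS $27,650.90 + ending $16,833.25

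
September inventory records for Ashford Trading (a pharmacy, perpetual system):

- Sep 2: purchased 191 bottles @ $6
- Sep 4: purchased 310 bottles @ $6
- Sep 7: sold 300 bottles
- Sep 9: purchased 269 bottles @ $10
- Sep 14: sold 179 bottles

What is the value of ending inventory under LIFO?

Ending inventory = $2,106

Sep 7, 300 sold [LIFO — newest first]: 300 @ $6 = $1,800
Sep 14, 179 sold [LIFO — newest first]: 179 @ $10 = $1,790
Total COGS = $1,800 + $1,790 = $3,590
Ending inventory: 191 @ $6 + 10 @ $6 + 90 @ $10 = $2,106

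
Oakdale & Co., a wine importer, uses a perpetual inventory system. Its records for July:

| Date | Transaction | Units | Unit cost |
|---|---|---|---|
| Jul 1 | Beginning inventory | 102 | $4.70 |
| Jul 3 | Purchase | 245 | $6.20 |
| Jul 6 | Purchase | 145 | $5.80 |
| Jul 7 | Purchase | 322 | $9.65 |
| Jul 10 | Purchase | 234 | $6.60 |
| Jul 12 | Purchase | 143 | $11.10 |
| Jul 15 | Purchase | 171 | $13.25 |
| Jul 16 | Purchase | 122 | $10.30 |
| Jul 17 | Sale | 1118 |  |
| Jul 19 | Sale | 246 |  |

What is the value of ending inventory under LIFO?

Jul 17, 1118 sold [LIFO — newest first]: 122 @ $10.30 + 171 @ $13.25 + 143 @ $11.10 + 234 @ $6.60 + 322 @ $9.65 + 126 @ $5.80 = $10,492.15
Jul 19, 246 sold [LIFO — newest first]: 19 @ $5.80 + 227 @ $6.20 = $1,517.60
Total COGS = $10,492.15 + $1,517.60 = $12,009.75
Ending inventory: 102 @ $4.70 + 18 @ $6.20 = $591.00
Check: goods available $12,600.75 = COGS $12,009.75 + ending $591.00

Ending inventory = $591.00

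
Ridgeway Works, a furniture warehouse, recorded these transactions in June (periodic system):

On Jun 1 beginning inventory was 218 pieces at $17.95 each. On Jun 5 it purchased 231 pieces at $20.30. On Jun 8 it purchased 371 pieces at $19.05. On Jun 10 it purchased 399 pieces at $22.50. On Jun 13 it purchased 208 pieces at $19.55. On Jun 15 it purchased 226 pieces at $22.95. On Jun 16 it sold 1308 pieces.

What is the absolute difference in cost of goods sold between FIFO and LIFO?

FIFO COGS: 218 @ $17.95 + 231 @ $20.30 + 371 @ $19.05 + 399 @ $22.50 + 89 @ $19.55 = $26,387.40
LIFO COGS: 226 @ $22.95 + 208 @ $19.55 + 399 @ $22.50 + 371 @ $19.05 + 104 @ $20.30 = $27,409.35
Difference = |$26,387.40 − $27,409.35| = $1,021.95

$1,021.95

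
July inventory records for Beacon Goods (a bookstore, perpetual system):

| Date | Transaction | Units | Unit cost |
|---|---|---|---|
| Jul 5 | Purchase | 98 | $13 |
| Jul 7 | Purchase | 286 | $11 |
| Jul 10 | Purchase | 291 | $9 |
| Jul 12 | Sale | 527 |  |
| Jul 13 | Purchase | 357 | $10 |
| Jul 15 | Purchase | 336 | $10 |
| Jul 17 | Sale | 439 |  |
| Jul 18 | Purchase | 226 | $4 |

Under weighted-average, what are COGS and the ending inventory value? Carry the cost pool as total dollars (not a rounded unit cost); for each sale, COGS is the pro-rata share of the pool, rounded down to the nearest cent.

COGS = $9,918.70; ending inventory = $4,954.30

After Jul 5: 98 on hand, pool $1,274.00 (≈ $13.0000 each)
After Jul 7: 384 on hand, pool $4,420.00 (≈ $11.5104 each)
After Jul 10: 675 on hand, pool $7,039.00 (≈ $10.4281 each)
Jul 12, sell 527: 527/675 × $7,039.00 → $5,495.63
After Jul 13: 505 on hand, pool $5,113.37 (≈ $10.1255 each)
After Jul 15: 841 on hand, pool $8,473.37 (≈ $10.0754 each)
Jul 17, sell 439: 439/841 × $8,473.37 → $4,423.07
After Jul 18: 628 on hand, pool $4,954.30 (≈ $7.8890 each)
Total COGS = $5,495.63 + $4,423.07 = $9,918.70
Ending inventory (cost pool remaining) = $4,954.30
Check: goods available $14,873.00 = COGS $9,918.70 + ending $4,954.30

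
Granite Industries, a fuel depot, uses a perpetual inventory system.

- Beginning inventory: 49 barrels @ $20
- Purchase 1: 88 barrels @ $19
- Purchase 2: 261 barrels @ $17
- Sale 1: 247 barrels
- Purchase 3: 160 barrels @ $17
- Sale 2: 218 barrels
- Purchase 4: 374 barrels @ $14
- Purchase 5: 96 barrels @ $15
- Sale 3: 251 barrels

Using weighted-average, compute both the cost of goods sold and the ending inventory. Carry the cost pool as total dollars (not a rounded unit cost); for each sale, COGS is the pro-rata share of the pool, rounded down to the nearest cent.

COGS = $11,888.87; ending inventory = $4,596.13

After Beginning: 49 on hand, pool $980.00 (≈ $20.0000 each)
After Purchase 1: 137 on hand, pool $2,652.00 (≈ $19.3577 each)
After Purchase 2: 398 on hand, pool $7,089.00 (≈ $17.8116 each)
Sale 1, sell 247: 247/398 × $7,089.00 → $4,399.45
After Purchase 3: 311 on hand, pool $5,409.55 (≈ $17.3941 each)
Sale 2, sell 218: 218/311 × $5,409.55 → $3,791.90
After Purchase 4: 467 on hand, pool $6,853.65 (≈ $14.6759 each)
After Purchase 5: 563 on hand, pool $8,293.65 (≈ $14.7312 each)
Sale 3, sell 251: 251/563 × $8,293.65 → $3,697.52
Total COGS = $4,399.45 + $3,791.90 + $3,697.52 = $11,888.87
Ending inventory (cost pool remaining) = $4,596.13
Check: goods available $16,485.00 = COGS $11,888.87 + ending $4,596.13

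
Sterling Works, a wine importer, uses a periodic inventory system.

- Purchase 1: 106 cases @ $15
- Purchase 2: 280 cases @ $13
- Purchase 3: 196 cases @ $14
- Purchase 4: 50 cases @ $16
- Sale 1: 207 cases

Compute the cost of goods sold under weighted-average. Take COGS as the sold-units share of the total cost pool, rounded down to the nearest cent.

COGS = $2,873.76

Sale 1, sell 207: 207/632 × $8,774.00 → $2,873.76
Ending inventory (cost pool remaining) = $5,900.24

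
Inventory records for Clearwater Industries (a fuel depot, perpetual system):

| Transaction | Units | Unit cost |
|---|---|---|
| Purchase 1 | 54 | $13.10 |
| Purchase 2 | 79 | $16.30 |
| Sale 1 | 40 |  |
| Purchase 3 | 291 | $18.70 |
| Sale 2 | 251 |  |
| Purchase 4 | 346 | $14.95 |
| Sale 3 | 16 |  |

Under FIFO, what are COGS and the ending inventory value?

Sale 1 (40) [FIFO — oldest first]: 40 @ $13.10 = $524.00
Sale 2 (251) [FIFO — oldest first]: 14 @ $13.10 + 79 @ $16.30 + 158 @ $18.70 = $4,425.70
Sale 3 (16) [FIFO — oldest first]: 16 @ $18.70 = $299.20
Total COGS = $524.00 + $4,425.70 + $299.20 = $5,248.90
Ending inventory: 117 @ $18.70 + 346 @ $14.95 = $7,360.60

COGS = $5,248.90; ending inventory = $7,360.60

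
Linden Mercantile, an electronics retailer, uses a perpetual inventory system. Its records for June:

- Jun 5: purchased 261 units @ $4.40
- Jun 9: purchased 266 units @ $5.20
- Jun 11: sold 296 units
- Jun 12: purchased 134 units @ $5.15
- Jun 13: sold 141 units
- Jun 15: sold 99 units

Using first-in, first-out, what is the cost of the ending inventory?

Ending inventory = $643.75

Jun 11, 296 sold [FIFO — oldest first]: 261 @ $4.40 + 35 @ $5.20 = $1,330.40
Jun 13, 141 sold [FIFO — oldest first]: 141 @ $5.20 = $733.20
Jun 15, 99 sold [FIFO — oldest first]: 90 @ $5.20 + 9 @ $5.15 = $514.35
Total COGS = $1,330.40 + $733.20 + $514.35 = $2,577.95
Ending inventory: 125 @ $5.15 = $643.75
Check: goods available $3,221.70 = COGS $2,577.95 + ending $643.75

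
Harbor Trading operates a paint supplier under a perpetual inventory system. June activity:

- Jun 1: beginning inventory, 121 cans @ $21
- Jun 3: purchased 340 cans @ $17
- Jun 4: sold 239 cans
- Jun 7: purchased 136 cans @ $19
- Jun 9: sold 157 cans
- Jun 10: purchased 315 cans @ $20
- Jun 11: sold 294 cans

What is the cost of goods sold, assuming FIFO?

Jun 4, 239 sold [FIFO — oldest first]: 121 @ $21 + 118 @ $17 = $4,547
Jun 9, 157 sold [FIFO — oldest first]: 157 @ $17 = $2,669
Jun 11, 294 sold [FIFO — oldest first]: 65 @ $17 + 136 @ $19 + 93 @ $20 = $5,549
Total COGS = $4,547 + $2,669 + $5,549 = $12,765
Ending inventory: 222 @ $20 = $4,440
Check: goods available $17,205 = COGS $12,765 + ending $4,440

COGS = $12,765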